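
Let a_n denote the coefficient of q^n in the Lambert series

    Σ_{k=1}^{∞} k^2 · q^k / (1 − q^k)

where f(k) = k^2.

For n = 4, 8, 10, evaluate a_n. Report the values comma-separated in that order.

n=4: 4·1 2·2 1·4  f→[16+4+1]=21
q^8  k|8↦f(k): 1:1 2:4 4:16 8:64  a_8=85
n=10: 10·1 5·2 2·5 1·10  f→[100+25+4+1]=130

21, 85, 130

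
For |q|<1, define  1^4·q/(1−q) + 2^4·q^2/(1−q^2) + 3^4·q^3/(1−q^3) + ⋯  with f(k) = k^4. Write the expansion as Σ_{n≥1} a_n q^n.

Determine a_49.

[q^49] f(1)=1,f(7)=2401,f(49)=5764801 ⇒ 5767203

a_49 = 5767203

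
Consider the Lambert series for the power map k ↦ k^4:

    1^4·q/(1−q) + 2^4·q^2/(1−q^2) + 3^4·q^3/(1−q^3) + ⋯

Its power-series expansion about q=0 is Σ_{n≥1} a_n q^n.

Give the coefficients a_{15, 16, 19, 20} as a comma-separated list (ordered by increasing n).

51332, 69905, 130322, 170898

d|15:{15,5,3,1}  Σf=50625+625+81+1=51332
n=16: 16·1 8·2 4·4 2·8 1·16  f→[65536+4096+256+16+1]=69905
[q^19] f(19)=130321,f(1)=1 ⇒ 130322
d|20:{20,10,5,4,2,1}  Σf=160000+10000+625+256+16+1=170898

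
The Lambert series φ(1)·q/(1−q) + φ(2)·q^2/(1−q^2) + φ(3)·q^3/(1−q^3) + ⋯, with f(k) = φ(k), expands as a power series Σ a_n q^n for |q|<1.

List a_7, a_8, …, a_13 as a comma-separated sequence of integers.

[q^7] φ(1)=1,φ(7)=6 ⇒ 7
[q^8] φ(1)=1,φ(2)=1,φ(4)=2,φ(8)=4 ⇒ 8
q^9  k|9↦φ(k): 1:1 3:2 9:6  a_9=9
[q^10] φ(10)=4,φ(5)=4,φ(2)=1,φ(1)=1 ⇒ 10
d|11:{1,11}  Σφ=1+10=11
d|12:{1,2,3,4,6,12}  Σφ=1+1+2+2+2+4=12
n=13: 1·13 13·1  φ→[1+12]=13

7, 8, 9, 10, 11, 12, 13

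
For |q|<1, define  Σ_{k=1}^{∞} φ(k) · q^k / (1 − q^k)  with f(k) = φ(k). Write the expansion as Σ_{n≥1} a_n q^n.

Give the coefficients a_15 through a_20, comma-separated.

[q^15] φ(15)=8,φ(5)=4,φ(3)=2,φ(1)=1 ⇒ 15
n=16: 1·16 2·8 4·4 8·2 16·1  φ→[1+1+2+4+8]=16
d|17:{1,17}  Σφ=1+16=17
q^18  k|18↦φ(k): 18:6 9:6 6:2 3:2 2:1 1:1  a_18=18
[q^19] φ(19)=18,φ(1)=1 ⇒ 19
n=20: 1·20 2·10 4·5 5·4 10·2 20·1  φ→[1+1+2+4+4+8]=20

15, 16, 17, 18, 19, 20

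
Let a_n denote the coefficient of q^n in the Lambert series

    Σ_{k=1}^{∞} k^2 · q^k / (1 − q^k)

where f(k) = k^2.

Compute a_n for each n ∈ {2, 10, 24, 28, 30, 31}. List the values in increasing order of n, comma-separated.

[q^2] f(2)=4,f(1)=1 ⇒ 5
[q^10] f(10)=100,f(5)=25,f(2)=4,f(1)=1 ⇒ 130
n=24: 24·1 12·2 8·3 6·4 4·6 3·8 2·12 1·24  f→[576+144+64+36+16+9+4+1]=850
[q^28] f(1)=1,f(2)=4,f(4)=16,f(7)=49,f(14)=196,f(28)=784 ⇒ 1050
q^30  k|30↦f(k): 30:900 15:225 10:100 6:36 5:25 3:9 2:4 1:1  a_30=1300
[q^31] f(31)=961,f(1)=1 ⇒ 962

5, 130, 850, 1050, 1300, 962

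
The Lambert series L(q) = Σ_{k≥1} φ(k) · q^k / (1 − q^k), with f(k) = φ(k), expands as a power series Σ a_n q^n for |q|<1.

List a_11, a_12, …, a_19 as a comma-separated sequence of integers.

[q^11] φ(11)=10,φ(1)=1 ⇒ 11
q^12  k|12↦φ(k): 12:4 6:2 4:2 3:2 2:1 1:1  a_12=12
[q^13] φ(1)=1,φ(13)=12 ⇒ 13
[q^14] φ(14)=6,φ(7)=6,φ(2)=1,φ(1)=1 ⇒ 14
n=15: 1·15 3·5 5·3 15·1  φ→[1+2+4+8]=15
d|16:{16,8,4,2,1}  Σφ=8+4+2+1+1=16
[q^17] φ(1)=1,φ(17)=16 ⇒ 17
q^18  k|18↦φ(k): 18:6 9:6 6:2 3:2 2:1 1:1  a_18=18
d|19:{19,1}  Σφ=18+1=19

11, 12, 13, 14, 15, 16, 17, 18, 19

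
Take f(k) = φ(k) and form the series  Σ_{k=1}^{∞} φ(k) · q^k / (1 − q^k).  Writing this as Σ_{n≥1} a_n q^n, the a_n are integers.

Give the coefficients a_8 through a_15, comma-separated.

d|8:{8,4,2,1}  Σφ=4+2+1+1=8
[q^9] φ(1)=1,φ(3)=2,φ(9)=6 ⇒ 9
d|10:{10,5,2,1}  Σφ=4+4+1+1=10
[q^11] φ(1)=1,φ(11)=10 ⇒ 11
[q^12] φ(1)=1,φ(2)=1,φ(3)=2,φ(4)=2,φ(6)=2,φ(12)=4 ⇒ 12
d|13:{13,1}  Σφ=12+1=13
n=14: 1·14 2·7 7·2 14·1  φ→[1+1+6+6]=14
d|15:{1,3,5,15}  Σφ=1+2+4+8=15

8, 9, 10, 11, 12, 13, 14, 15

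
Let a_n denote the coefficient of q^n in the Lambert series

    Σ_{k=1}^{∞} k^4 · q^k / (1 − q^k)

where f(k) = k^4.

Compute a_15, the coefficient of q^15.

n=15: 1·15 3·5 5·3 15·1  f→[1+81+625+50625]=51332

a_15 = 51332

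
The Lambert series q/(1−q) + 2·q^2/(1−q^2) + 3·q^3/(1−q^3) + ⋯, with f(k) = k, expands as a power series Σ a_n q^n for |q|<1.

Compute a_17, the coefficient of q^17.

a_17 = 18

[q^17] f(17)=17,f(1)=1 ⇒ 18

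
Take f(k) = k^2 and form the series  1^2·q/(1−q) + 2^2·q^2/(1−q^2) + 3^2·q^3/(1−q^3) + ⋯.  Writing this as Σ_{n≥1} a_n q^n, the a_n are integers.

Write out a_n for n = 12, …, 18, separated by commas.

210, 170, 250, 260, 341, 290, 455

[q^12] f(1)=1,f(2)=4,f(3)=9,f(4)=16,f(6)=36,f(12)=144 ⇒ 210
d|13:{13,1}  Σf=169+1=170
d|14:{14,7,2,1}  Σf=196+49+4+1=250
d|15:{15,5,3,1}  Σf=225+25+9+1=260
n=16: 1·16 2·8 4·4 8·2 16·1  f→[1+4+16+64+256]=341
n=17: 17·1 1·17  f→[289+1]=290
n=18: 1·18 2·9 3·6 6·3 9·2 18·1  f→[1+4+9+36+81+324]=455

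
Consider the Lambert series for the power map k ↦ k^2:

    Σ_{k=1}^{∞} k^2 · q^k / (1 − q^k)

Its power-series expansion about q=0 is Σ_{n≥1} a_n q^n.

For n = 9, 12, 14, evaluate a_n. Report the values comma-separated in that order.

91, 210, 250

d|9:{9,3,1}  Σf=81+9+1=91
[q^12] f(1)=1,f(2)=4,f(3)=9,f(4)=16,f(6)=36,f(12)=144 ⇒ 210
n=14: 1·14 2·7 7·2 14·1  f→[1+4+49+196]=250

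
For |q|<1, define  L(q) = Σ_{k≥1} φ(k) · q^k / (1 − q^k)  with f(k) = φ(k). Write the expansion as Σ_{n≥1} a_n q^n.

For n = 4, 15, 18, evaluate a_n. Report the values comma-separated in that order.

d|4:{1,2,4}  Σφ=1+1+2=4
n=15: 15·1 5·3 3·5 1·15  φ→[8+4+2+1]=15
n=18: 18·1 9·2 6·3 3·6 2·9 1·18  φ→[6+6+2+2+1+1]=18

4, 15, 18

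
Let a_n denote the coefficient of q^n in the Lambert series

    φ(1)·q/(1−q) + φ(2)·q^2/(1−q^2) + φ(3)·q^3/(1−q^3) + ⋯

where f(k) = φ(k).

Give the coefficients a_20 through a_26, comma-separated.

d|20:{20,10,5,4,2,1}  Σφ=8+4+4+2+1+1=20
d|21:{21,7,3,1}  Σφ=12+6+2+1=21
[q^22] φ(22)=10,φ(11)=10,φ(2)=1,φ(1)=1 ⇒ 22
q^23  k|23↦φ(k): 23:22 1:1  a_23=23
[q^24] φ(1)=1,φ(2)=1,φ(3)=2,φ(4)=2,φ(6)=2,φ(8)=4,φ(12)=4,φ(24)=8 ⇒ 24
[q^25] φ(1)=1,φ(5)=4,φ(25)=20 ⇒ 25
n=26: 1·26 2·13 13·2 26·1  φ→[1+1+12+12]=26

20, 21, 22, 23, 24, 25, 26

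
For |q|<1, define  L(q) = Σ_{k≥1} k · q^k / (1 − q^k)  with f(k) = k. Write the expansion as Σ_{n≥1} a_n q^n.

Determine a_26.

q^26  k|26↦f(k): 1:1 2:2 13:13 26:26  a_26=42

a_26 = 42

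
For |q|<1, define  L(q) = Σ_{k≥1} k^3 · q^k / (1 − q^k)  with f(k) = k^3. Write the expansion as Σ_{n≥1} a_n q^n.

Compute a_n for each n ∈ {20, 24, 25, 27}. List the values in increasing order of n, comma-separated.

n=20: 20·1 10·2 5·4 4·5 2·10 1·20  f→[8000+1000+125+64+8+1]=9198
d|24:{24,12,8,6,4,3,2,1}  Σf=13824+1728+512+216+64+27+8+1=16380
q^25  k|25↦f(k): 25:15625 5:125 1:1  a_25=15751
q^27  k|27↦f(k): 1:1 3:27 9:729 27:19683  a_27=20440

9198, 16380, 15751, 20440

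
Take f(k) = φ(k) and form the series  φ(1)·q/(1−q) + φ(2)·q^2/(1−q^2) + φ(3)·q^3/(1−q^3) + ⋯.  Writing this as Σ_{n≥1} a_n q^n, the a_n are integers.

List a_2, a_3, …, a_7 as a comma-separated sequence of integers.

n=2: 2·1 1·2  φ→[1+1]=2
[q^3] φ(3)=2,φ(1)=1 ⇒ 3
[q^4] φ(4)=2,φ(2)=1,φ(1)=1 ⇒ 4
d|5:{1,5}  Σφ=1+4=5
[q^6] φ(6)=2,φ(3)=2,φ(2)=1,φ(1)=1 ⇒ 6
q^7  k|7↦φ(k): 1:1 7:6  a_7=7

2, 3, 4, 5, 6, 7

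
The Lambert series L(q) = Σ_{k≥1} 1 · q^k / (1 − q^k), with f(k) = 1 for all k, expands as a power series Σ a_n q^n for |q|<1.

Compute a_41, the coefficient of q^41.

q^41  k|41↦f(k): 1:1 41:1  a_41=2

a_41 = 2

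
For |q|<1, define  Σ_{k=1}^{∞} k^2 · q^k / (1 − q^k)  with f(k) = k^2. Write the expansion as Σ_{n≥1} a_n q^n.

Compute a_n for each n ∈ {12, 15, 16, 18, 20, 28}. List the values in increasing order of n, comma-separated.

n=12: 12·1 6·2 4·3 3·4 2·6 1·12  f→[144+36+16+9+4+1]=210
q^15  k|15↦f(k): 1:1 3:9 5:25 15:225  a_15=260
n=16: 1·16 2·8 4·4 8·2 16·1  f→[1+4+16+64+256]=341
[q^18] f(18)=324,f(9)=81,f(6)=36,f(3)=9,f(2)=4,f(1)=1 ⇒ 455
q^20  k|20↦f(k): 1:1 2:4 4:16 5:25 10:100 20:400  a_20=546
q^28  k|28↦f(k): 1:1 2:4 4:16 7:49 14:196 28:784  a_28=1050

210, 260, 341, 455, 546, 1050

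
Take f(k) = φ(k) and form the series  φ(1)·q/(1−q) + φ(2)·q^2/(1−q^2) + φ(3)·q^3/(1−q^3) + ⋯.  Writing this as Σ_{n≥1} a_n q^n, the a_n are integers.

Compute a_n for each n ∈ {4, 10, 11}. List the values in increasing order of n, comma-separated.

d|4:{1,2,4}  Σφ=1+1+2=4
q^10  k|10↦φ(k): 1:1 2:1 5:4 10:4  a_10=10
n=11: 1·11 11·1  φ→[1+10]=11

4, 10, 11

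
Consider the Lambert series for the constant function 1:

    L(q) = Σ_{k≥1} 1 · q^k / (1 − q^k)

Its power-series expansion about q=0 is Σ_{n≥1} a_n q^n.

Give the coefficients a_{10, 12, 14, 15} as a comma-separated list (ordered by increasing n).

q^10  k|10↦f(k): 10:1 5:1 2:1 1:1  a_10=4
d|12:{1,2,3,4,6,12}  Σf=1+1+1+1+1+1=6
q^14  k|14↦f(k): 1:1 2:1 7:1 14:1  a_14=4
[q^15] f(15)=1,f(5)=1,f(3)=1,f(1)=1 ⇒ 4

4, 6, 4, 4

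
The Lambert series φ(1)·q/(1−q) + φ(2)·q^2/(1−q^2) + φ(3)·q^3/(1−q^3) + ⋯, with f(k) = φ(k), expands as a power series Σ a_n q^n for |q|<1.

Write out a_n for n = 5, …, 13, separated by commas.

d|5:{5,1}  Σφ=4+1=5
q^6  k|6↦φ(k): 1:1 2:1 3:2 6:2  a_6=6
q^7  k|7↦φ(k): 1:1 7:6  a_7=7
q^8  k|8↦φ(k): 1:1 2:1 4:2 8:4  a_8=8
[q^9] φ(1)=1,φ(3)=2,φ(9)=6 ⇒ 9
n=10: 1·10 2·5 5·2 10·1  φ→[1+1+4+4]=10
d|11:{1,11}  Σφ=1+10=11
n=12: 12·1 6·2 4·3 3·4 2·6 1·12  φ→[4+2+2+2+1+1]=12
d|13:{13,1}  Σφ=12+1=13

5, 6, 7, 8, 9, 10, 11, 12, 13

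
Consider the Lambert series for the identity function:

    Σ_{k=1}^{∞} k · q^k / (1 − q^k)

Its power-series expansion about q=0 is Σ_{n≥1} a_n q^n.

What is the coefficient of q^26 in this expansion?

a_26 = 42

d|26:{1,2,13,26}  Σf=1+2+13+26=42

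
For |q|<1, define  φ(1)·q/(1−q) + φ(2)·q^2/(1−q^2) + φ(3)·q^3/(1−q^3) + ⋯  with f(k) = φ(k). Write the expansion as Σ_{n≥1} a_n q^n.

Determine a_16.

d|16:{16,8,4,2,1}  Σφ=8+4+2+1+1=16

a_16 = 16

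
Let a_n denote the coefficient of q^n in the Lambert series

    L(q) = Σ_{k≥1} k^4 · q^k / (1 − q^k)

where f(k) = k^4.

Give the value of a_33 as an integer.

d|33:{1,3,11,33}  Σf=1+81+14641+1185921=1200644

a_33 = 1200644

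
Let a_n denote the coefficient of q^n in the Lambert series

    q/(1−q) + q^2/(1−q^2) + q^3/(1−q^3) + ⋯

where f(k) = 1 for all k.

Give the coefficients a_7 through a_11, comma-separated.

n=7: 7·1 1·7  f→[1+1]=2
n=8: 1·8 2·4 4·2 8·1  f→[1+1+1+1]=4
[q^9] f(1)=1,f(3)=1,f(9)=1 ⇒ 3
d|10:{1,2,5,10}  Σf=1+1+1+1=4
q^11  k|11↦f(k): 11:1 1:1  a_11=2

2, 4, 3, 4, 2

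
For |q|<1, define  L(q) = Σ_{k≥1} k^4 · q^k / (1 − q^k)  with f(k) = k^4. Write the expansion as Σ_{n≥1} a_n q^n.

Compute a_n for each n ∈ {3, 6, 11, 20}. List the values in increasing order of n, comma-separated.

82, 1394, 14642, 170898

d|3:{3,1}  Σf=81+1=82
[q^6] f(6)=1296,f(3)=81,f(2)=16,f(1)=1 ⇒ 1394
[q^11] f(1)=1,f(11)=14641 ⇒ 14642
q^20  k|20↦f(k): 1:1 2:16 4:256 5:625 10:10000 20:160000  a_20=170898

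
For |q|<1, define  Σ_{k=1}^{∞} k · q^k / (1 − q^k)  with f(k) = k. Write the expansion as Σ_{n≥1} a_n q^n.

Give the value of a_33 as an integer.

a_33 = 48

q^33  k|33↦f(k): 33:33 11:11 3:3 1:1  a_33=48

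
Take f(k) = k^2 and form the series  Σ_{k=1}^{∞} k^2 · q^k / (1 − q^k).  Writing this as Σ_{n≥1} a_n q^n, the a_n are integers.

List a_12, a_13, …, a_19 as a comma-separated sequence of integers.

[q^12] f(12)=144,f(6)=36,f(4)=16,f(3)=9,f(2)=4,f(1)=1 ⇒ 210
n=13: 13·1 1·13  f→[169+1]=170
[q^14] f(14)=196,f(7)=49,f(2)=4,f(1)=1 ⇒ 250
n=15: 1·15 3·5 5·3 15·1  f→[1+9+25+225]=260
n=16: 1·16 2·8 4·4 8·2 16·1  f→[1+4+16+64+256]=341
q^17  k|17↦f(k): 1:1 17:289  a_17=290
n=18: 18·1 9·2 6·3 3·6 2·9 1·18  f→[324+81+36+9+4+1]=455
q^19  k|19↦f(k): 1:1 19:361  a_19=362

210, 170, 250, 260, 341, 290, 455, 362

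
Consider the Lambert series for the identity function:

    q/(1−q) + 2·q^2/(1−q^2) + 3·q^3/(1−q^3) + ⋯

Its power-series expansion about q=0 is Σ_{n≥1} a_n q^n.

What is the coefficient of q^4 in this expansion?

a_4 = 7

q^4  k|4↦f(k): 4:4 2:2 1:1  a_4=7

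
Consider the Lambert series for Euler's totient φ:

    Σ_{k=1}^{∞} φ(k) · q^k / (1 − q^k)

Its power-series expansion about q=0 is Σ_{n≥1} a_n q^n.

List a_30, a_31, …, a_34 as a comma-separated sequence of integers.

[q^30] φ(1)=1,φ(2)=1,φ(3)=2,φ(5)=4,φ(6)=2,φ(10)=4,φ(15)=8,φ(30)=8 ⇒ 30
n=31: 1·31 31·1  φ→[1+30]=31
n=32: 1·32 2·16 4·8 8·4 16·2 32·1  φ→[1+1+2+4+8+16]=32
q^33  k|33↦φ(k): 1:1 3:2 11:10 33:20  a_33=33
q^34  k|34↦φ(k): 34:16 17:16 2:1 1:1  a_34=34

30, 31, 32, 33, 34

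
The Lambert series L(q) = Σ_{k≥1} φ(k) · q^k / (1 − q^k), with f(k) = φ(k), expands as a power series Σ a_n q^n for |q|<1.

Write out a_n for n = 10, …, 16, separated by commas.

d|10:{1,2,5,10}  Σφ=1+1+4+4=10
d|11:{1,11}  Σφ=1+10=11
n=12: 1·12 2·6 3·4 4·3 6·2 12·1  φ→[1+1+2+2+2+4]=12
q^13  k|13↦φ(k): 13:12 1:1  a_13=13
[q^14] φ(14)=6,φ(7)=6,φ(2)=1,φ(1)=1 ⇒ 14
[q^15] φ(15)=8,φ(5)=4,φ(3)=2,φ(1)=1 ⇒ 15
d|16:{1,2,4,8,16}  Σφ=1+1+2+4+8=16

10, 11, 12, 13, 14, 15, 16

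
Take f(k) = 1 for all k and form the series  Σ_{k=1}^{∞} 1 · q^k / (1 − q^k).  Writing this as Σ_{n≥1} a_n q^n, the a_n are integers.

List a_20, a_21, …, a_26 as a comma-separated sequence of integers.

[q^20] f(1)=1,f(2)=1,f(4)=1,f(5)=1,f(10)=1,f(20)=1 ⇒ 6
q^21  k|21↦f(k): 1:1 3:1 7:1 21:1  a_21=4
[q^22] f(1)=1,f(2)=1,f(11)=1,f(22)=1 ⇒ 4
q^23  k|23↦f(k): 23:1 1:1  a_23=2
q^24  k|24↦f(k): 1:1 2:1 3:1 4:1 6:1 8:1 12:1 24:1  a_24=8
q^25  k|25↦f(k): 1:1 5:1 25:1  a_25=3
d|26:{1,2,13,26}  Σf=1+1+1+1=4

6, 4, 4, 2, 8, 3, 4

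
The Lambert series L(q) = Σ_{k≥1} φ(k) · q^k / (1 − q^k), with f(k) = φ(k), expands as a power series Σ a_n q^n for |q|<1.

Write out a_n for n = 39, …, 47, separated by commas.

q^39  k|39↦φ(k): 1:1 3:2 13:12 39:24  a_39=39
[q^40] φ(40)=16,φ(20)=8,φ(10)=4,φ(8)=4,φ(5)=4,φ(4)=2,φ(2)=1,φ(1)=1 ⇒ 40
n=41: 1·41 41·1  φ→[1+40]=41
[q^42] φ(42)=12,φ(21)=12,φ(14)=6,φ(7)=6,φ(6)=2,φ(3)=2,φ(2)=1,φ(1)=1 ⇒ 42
[q^43] φ(43)=42,φ(1)=1 ⇒ 43
d|44:{44,22,11,4,2,1}  Σφ=20+10+10+2+1+1=44
q^45  k|45↦φ(k): 1:1 3:2 5:4 9:6 15:8 45:24  a_45=45
n=46: 1·46 2·23 23·2 46·1  φ→[1+1+22+22]=46
q^47  k|47↦φ(k): 1:1 47:46  a_47=47

39, 40, 41, 42, 43, 44, 45, 46, 47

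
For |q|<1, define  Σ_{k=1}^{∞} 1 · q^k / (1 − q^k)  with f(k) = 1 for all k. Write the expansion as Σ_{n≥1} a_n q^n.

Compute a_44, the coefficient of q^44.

a_44 = 6

[q^44] f(1)=1,f(2)=1,f(4)=1,f(11)=1,f(22)=1,f(44)=1 ⇒ 6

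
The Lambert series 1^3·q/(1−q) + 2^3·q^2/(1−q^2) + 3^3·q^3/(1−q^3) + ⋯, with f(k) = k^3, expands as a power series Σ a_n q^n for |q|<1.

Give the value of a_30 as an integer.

a_30 = 31752

d|30:{1,2,3,5,6,10,15,30}  Σf=1+8+27+125+216+1000+3375+27000=31752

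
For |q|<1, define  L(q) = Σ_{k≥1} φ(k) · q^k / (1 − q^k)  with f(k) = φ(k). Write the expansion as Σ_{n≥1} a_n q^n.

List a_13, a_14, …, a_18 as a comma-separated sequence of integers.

d|13:{13,1}  Σφ=12+1=13
n=14: 1·14 2·7 7·2 14·1  φ→[1+1+6+6]=14
n=15: 15·1 5·3 3·5 1·15  φ→[8+4+2+1]=15
d|16:{16,8,4,2,1}  Σφ=8+4+2+1+1=16
q^17  k|17↦φ(k): 17:16 1:1  a_17=17
q^18  k|18↦φ(k): 18:6 9:6 6:2 3:2 2:1 1:1  a_18=18

13, 14, 15, 16, 17, 18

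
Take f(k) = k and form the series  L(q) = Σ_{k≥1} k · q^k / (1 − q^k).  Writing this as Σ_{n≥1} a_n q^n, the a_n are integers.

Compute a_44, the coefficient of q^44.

a_44 = 84

[q^44] f(1)=1,f(2)=2,f(4)=4,f(11)=11,f(22)=22,f(44)=44 ⇒ 84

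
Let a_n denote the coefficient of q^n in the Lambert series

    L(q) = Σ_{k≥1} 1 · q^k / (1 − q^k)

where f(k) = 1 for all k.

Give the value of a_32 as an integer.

a_32 = 6

d|32:{1,2,4,8,16,32}  Σf=1+1+1+1+1+1=6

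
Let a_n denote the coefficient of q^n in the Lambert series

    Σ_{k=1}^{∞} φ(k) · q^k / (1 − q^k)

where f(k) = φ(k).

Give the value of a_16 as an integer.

[q^16] φ(16)=8,φ(8)=4,φ(4)=2,φ(2)=1,φ(1)=1 ⇒ 16

a_16 = 16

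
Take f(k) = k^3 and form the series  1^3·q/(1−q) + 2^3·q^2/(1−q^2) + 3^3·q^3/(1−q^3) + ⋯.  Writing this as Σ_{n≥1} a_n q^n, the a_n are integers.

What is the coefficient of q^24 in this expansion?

[q^24] f(24)=13824,f(12)=1728,f(8)=512,f(6)=216,f(4)=64,f(3)=27,f(2)=8,f(1)=1 ⇒ 16380

a_24 = 16380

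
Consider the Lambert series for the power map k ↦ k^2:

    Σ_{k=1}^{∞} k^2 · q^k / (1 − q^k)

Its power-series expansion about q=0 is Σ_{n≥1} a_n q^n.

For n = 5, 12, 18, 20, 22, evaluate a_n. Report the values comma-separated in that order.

26, 210, 455, 546, 610

d|5:{1,5}  Σf=1+25=26
n=12: 12·1 6·2 4·3 3·4 2·6 1·12  f→[144+36+16+9+4+1]=210
n=18: 18·1 9·2 6·3 3·6 2·9 1·18  f→[324+81+36+9+4+1]=455
d|20:{20,10,5,4,2,1}  Σf=400+100+25+16+4+1=546
d|22:{1,2,11,22}  Σf=1+4+121+484=610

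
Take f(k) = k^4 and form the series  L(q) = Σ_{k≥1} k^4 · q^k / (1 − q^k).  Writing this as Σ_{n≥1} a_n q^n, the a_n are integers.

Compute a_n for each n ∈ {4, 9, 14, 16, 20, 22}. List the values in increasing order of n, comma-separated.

273, 6643, 40834, 69905, 170898, 248914

q^4  k|4↦f(k): 4:256 2:16 1:1  a_4=273
[q^9] f(1)=1,f(3)=81,f(9)=6561 ⇒ 6643
n=14: 14·1 7·2 2·7 1·14  f→[38416+2401+16+1]=40834
[q^16] f(16)=65536,f(8)=4096,f(4)=256,f(2)=16,f(1)=1 ⇒ 69905
[q^20] f(20)=160000,f(10)=10000,f(5)=625,f(4)=256,f(2)=16,f(1)=1 ⇒ 170898
d|22:{22,11,2,1}  Σf=234256+14641+16+1=248914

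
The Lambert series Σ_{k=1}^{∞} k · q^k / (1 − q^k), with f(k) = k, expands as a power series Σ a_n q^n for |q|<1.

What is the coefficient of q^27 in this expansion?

[q^27] f(27)=27,f(9)=9,f(3)=3,f(1)=1 ⇒ 40

a_27 = 40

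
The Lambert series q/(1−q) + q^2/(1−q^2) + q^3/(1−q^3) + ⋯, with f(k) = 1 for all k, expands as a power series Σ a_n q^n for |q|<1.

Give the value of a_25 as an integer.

d|25:{1,5,25}  Σf=1+1+1=3

a_25 = 3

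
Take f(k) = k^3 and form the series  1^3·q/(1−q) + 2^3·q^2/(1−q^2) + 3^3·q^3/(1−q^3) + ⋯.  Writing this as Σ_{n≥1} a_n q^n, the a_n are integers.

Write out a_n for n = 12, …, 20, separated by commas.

[q^12] f(1)=1,f(2)=8,f(3)=27,f(4)=64,f(6)=216,f(12)=1728 ⇒ 2044
q^13  k|13↦f(k): 1:1 13:2197  a_13=2198
n=14: 14·1 7·2 2·7 1·14  f→[2744+343+8+1]=3096
d|15:{15,5,3,1}  Σf=3375+125+27+1=3528
[q^16] f(16)=4096,f(8)=512,f(4)=64,f(2)=8,f(1)=1 ⇒ 4681
q^17  k|17↦f(k): 1:1 17:4913  a_17=4914
[q^18] f(18)=5832,f(9)=729,f(6)=216,f(3)=27,f(2)=8,f(1)=1 ⇒ 6813
d|19:{1,19}  Σf=1+6859=6860
[q^20] f(1)=1,f(2)=8,f(4)=64,f(5)=125,f(10)=1000,f(20)=8000 ⇒ 9198

2044, 2198, 3096, 3528, 4681, 4914, 6813, 6860, 9198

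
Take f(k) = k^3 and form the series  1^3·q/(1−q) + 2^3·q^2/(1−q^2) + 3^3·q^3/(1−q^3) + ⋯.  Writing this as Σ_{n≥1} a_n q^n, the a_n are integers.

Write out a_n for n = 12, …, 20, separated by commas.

2044, 2198, 3096, 3528, 4681, 4914, 6813, 6860, 9198

q^12  k|12↦f(k): 1:1 2:8 3:27 4:64 6:216 12:1728  a_12=2044
[q^13] f(1)=1,f(13)=2197 ⇒ 2198
[q^14] f(14)=2744,f(7)=343,f(2)=8,f(1)=1 ⇒ 3096
q^15  k|15↦f(k): 1:1 3:27 5:125 15:3375  a_15=3528
d|16:{1,2,4,8,16}  Σf=1+8+64+512+4096=4681
[q^17] f(17)=4913,f(1)=1 ⇒ 4914
n=18: 18·1 9·2 6·3 3·6 2·9 1·18  f→[5832+729+216+27+8+1]=6813
q^19  k|19↦f(k): 19:6859 1:1  a_19=6860
q^20  k|20↦f(k): 20:8000 10:1000 5:125 4:64 2:8 1:1  a_20=9198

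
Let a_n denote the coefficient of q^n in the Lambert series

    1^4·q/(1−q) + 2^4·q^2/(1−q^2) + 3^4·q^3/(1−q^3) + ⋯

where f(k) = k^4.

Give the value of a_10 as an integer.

n=10: 10·1 5·2 2·5 1·10  f→[10000+625+16+1]=10642

a_10 = 10642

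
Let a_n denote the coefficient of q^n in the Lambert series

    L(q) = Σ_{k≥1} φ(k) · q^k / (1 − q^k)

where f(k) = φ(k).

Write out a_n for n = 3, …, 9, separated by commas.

n=3: 3·1 1·3  φ→[2+1]=3
d|4:{1,2,4}  Σφ=1+1+2=4
q^5  k|5↦φ(k): 5:4 1:1  a_5=5
n=6: 1·6 2·3 3·2 6·1  φ→[1+1+2+2]=6
n=7: 7·1 1·7  φ→[6+1]=7
q^8  k|8↦φ(k): 8:4 4:2 2:1 1:1  a_8=8
n=9: 9·1 3·3 1·9  φ→[6+2+1]=9

3, 4, 5, 6, 7, 8, 9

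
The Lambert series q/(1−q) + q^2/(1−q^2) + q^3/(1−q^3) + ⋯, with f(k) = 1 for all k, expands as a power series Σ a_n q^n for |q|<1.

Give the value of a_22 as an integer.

a_22 = 4

q^22  k|22↦f(k): 1:1 2:1 11:1 22:1  a_22=4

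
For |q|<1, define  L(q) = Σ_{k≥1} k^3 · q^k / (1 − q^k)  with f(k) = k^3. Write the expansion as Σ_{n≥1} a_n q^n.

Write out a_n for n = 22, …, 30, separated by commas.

11988, 12168, 16380, 15751, 19782, 20440, 25112, 24390, 31752

d|22:{1,2,11,22}  Σf=1+8+1331+10648=11988
[q^23] f(23)=12167,f(1)=1 ⇒ 12168
n=24: 24·1 12·2 8·3 6·4 4·6 3·8 2·12 1·24  f→[13824+1728+512+216+64+27+8+1]=16380
q^25  k|25↦f(k): 1:1 5:125 25:15625  a_25=15751
q^26  k|26↦f(k): 26:17576 13:2197 2:8 1:1  a_26=19782
n=27: 27·1 9·3 3·9 1·27  f→[19683+729+27+1]=20440
n=28: 1·28 2·14 4·7 7·4 14·2 28·1  f→[1+8+64+343+2744+21952]=25112
q^29  k|29↦f(k): 29:24389 1:1  a_29=24390
n=30: 30·1 15·2 10·3 6·5 5·6 3·10 2·15 1·30  f→[27000+3375+1000+216+125+27+8+1]=31752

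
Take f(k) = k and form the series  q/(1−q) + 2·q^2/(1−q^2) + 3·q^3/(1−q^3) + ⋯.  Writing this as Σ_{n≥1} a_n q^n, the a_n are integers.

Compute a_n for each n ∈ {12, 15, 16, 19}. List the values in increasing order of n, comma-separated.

28, 24, 31, 20

q^12  k|12↦f(k): 1:1 2:2 3:3 4:4 6:6 12:12  a_12=28
d|15:{1,3,5,15}  Σf=1+3+5+15=24
[q^16] f(16)=16,f(8)=8,f(4)=4,f(2)=2,f(1)=1 ⇒ 31
d|19:{1,19}  Σf=1+19=20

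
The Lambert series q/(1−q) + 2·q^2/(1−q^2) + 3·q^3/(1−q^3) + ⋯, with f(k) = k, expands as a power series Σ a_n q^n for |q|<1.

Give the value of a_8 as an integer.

n=8: 8·1 4·2 2·4 1·8  f→[8+4+2+1]=15

a_8 = 15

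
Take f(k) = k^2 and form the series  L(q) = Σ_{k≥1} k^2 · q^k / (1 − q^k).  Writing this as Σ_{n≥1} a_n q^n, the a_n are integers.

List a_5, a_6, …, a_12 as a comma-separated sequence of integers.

26, 50, 50, 85, 91, 130, 122, 210

n=5: 1·5 5·1  f→[1+25]=26
d|6:{1,2,3,6}  Σf=1+4+9+36=50
n=7: 1·7 7·1  f→[1+49]=50
d|8:{1,2,4,8}  Σf=1+4+16+64=85
d|9:{1,3,9}  Σf=1+9+81=91
d|10:{1,2,5,10}  Σf=1+4+25+100=130
q^11  k|11↦f(k): 1:1 11:121  a_11=122
d|12:{1,2,3,4,6,12}  Σf=1+4+9+16+36+144=210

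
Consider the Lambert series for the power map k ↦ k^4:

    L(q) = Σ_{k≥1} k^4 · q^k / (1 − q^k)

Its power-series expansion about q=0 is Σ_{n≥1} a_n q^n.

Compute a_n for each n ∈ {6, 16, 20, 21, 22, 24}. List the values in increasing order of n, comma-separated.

1394, 69905, 170898, 196964, 248914, 358258

d|6:{6,3,2,1}  Σf=1296+81+16+1=1394
d|16:{1,2,4,8,16}  Σf=1+16+256+4096+65536=69905
q^20  k|20↦f(k): 20:160000 10:10000 5:625 4:256 2:16 1:1  a_20=170898
q^21  k|21↦f(k): 21:194481 7:2401 3:81 1:1  a_21=196964
n=22: 22·1 11·2 2·11 1·22  f→[234256+14641+16+1]=248914
d|24:{1,2,3,4,6,8,12,24}  Σf=1+16+81+256+1296+4096+20736+331776=358258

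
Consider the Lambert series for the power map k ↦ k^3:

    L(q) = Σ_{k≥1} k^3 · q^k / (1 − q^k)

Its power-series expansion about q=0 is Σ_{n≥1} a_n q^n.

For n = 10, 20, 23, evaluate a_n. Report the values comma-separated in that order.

1134, 9198, 12168

q^10  k|10↦f(k): 1:1 2:8 5:125 10:1000  a_10=1134
d|20:{1,2,4,5,10,20}  Σf=1+8+64+125+1000+8000=9198
[q^23] f(1)=1,f(23)=12167 ⇒ 12168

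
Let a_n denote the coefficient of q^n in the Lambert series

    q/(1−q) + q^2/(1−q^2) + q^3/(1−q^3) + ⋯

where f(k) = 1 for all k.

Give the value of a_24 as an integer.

a_24 = 8

d|24:{1,2,3,4,6,8,12,24}  Σf=1+1+1+1+1+1+1+1=8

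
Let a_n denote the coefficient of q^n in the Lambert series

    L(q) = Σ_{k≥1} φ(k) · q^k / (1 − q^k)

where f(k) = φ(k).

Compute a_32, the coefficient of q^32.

d|32:{1,2,4,8,16,32}  Σφ=1+1+2+4+8+16=32

a_32 = 32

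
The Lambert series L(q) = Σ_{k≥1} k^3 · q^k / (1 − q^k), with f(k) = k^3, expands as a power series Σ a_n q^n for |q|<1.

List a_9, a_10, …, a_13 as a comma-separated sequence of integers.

757, 1134, 1332, 2044, 2198

d|9:{1,3,9}  Σf=1+27+729=757
q^10  k|10↦f(k): 1:1 2:8 5:125 10:1000  a_10=1134
n=11: 11·1 1·11  f→[1331+1]=1332
[q^12] f(1)=1,f(2)=8,f(3)=27,f(4)=64,f(6)=216,f(12)=1728 ⇒ 2044
n=13: 1·13 13·1  f→[1+2197]=2198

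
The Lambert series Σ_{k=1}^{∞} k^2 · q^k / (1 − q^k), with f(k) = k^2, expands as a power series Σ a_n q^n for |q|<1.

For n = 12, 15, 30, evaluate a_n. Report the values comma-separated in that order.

210, 260, 1300

d|12:{12,6,4,3,2,1}  Σf=144+36+16+9+4+1=210
d|15:{15,5,3,1}  Σf=225+25+9+1=260
q^30  k|30↦f(k): 1:1 2:4 3:9 5:25 6:36 10:100 15:225 30:900  a_30=1300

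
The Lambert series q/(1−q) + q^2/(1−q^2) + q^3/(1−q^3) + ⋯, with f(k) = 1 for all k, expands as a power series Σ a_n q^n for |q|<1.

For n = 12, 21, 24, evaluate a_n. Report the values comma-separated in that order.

d|12:{1,2,3,4,6,12}  Σf=1+1+1+1+1+1=6
q^21  k|21↦f(k): 1:1 3:1 7:1 21:1  a_21=4
[q^24] f(24)=1,f(12)=1,f(8)=1,f(6)=1,f(4)=1,f(3)=1,f(2)=1,f(1)=1 ⇒ 8

6, 4, 8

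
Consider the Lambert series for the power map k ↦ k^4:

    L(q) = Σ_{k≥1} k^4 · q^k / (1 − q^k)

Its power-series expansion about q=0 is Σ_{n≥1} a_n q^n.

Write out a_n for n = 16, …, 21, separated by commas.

69905, 83522, 112931, 130322, 170898, 196964

[q^16] f(1)=1,f(2)=16,f(4)=256,f(8)=4096,f(16)=65536 ⇒ 69905
[q^17] f(17)=83521,f(1)=1 ⇒ 83522
q^18  k|18↦f(k): 1:1 2:16 3:81 6:1296 9:6561 18:104976  a_18=112931
n=19: 1·19 19·1  f→[1+130321]=130322
d|20:{1,2,4,5,10,20}  Σf=1+16+256+625+10000+160000=170898
[q^21] f(21)=194481,f(7)=2401,f(3)=81,f(1)=1 ⇒ 196964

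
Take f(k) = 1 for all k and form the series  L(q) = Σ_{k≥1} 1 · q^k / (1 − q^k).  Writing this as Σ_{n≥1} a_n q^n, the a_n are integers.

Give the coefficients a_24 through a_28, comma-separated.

d|24:{24,12,8,6,4,3,2,1}  Σf=1+1+1+1+1+1+1+1=8
q^25  k|25↦f(k): 25:1 5:1 1:1  a_25=3
d|26:{26,13,2,1}  Σf=1+1+1+1=4
n=27: 1·27 3·9 9·3 27·1  f→[1+1+1+1]=4
[q^28] f(1)=1,f(2)=1,f(4)=1,f(7)=1,f(14)=1,f(28)=1 ⇒ 6

8, 3, 4, 4, 6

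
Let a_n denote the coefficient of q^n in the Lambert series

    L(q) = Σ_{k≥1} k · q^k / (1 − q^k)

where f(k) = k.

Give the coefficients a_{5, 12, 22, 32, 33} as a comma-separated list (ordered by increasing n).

q^5  k|5↦f(k): 5:5 1:1  a_5=6
n=12: 12·1 6·2 4·3 3·4 2·6 1·12  f→[12+6+4+3+2+1]=28
q^22  k|22↦f(k): 1:1 2:2 11:11 22:22  a_22=36
d|32:{1,2,4,8,16,32}  Σf=1+2+4+8+16+32=63
[q^33] f(33)=33,f(11)=11,f(3)=3,f(1)=1 ⇒ 48

6, 28, 36, 63, 48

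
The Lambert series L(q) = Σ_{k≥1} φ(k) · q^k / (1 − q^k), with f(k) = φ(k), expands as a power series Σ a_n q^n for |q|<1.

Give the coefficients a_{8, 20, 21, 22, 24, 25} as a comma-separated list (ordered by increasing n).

q^8  k|8↦φ(k): 8:4 4:2 2:1 1:1  a_8=8
n=20: 1·20 2·10 4·5 5·4 10·2 20·1  φ→[1+1+2+4+4+8]=20
d|21:{1,3,7,21}  Σφ=1+2+6+12=21
n=22: 1·22 2·11 11·2 22·1  φ→[1+1+10+10]=22
q^24  k|24↦φ(k): 24:8 12:4 8:4 6:2 4:2 3:2 2:1 1:1  a_24=24
n=25: 25·1 5·5 1·25  φ→[20+4+1]=25

8, 20, 21, 22, 24, 25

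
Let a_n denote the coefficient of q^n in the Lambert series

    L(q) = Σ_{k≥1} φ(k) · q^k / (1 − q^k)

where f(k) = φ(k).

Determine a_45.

n=45: 1·45 3·15 5·9 9·5 15·3 45·1  φ→[1+2+4+6+8+24]=45

a_45 = 45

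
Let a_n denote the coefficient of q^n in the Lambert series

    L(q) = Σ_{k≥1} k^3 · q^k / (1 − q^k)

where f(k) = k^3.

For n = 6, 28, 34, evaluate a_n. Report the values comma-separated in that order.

252, 25112, 44226

[q^6] f(1)=1,f(2)=8,f(3)=27,f(6)=216 ⇒ 252
[q^28] f(1)=1,f(2)=8,f(4)=64,f(7)=343,f(14)=2744,f(28)=21952 ⇒ 25112
[q^34] f(1)=1,f(2)=8,f(17)=4913,f(34)=39304 ⇒ 44226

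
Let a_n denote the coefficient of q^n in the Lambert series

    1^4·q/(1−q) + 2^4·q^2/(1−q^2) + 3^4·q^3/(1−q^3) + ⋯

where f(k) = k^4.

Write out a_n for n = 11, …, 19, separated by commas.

14642, 22386, 28562, 40834, 51332, 69905, 83522, 112931, 130322

q^11  k|11↦f(k): 1:1 11:14641  a_11=14642
[q^12] f(12)=20736,f(6)=1296,f(4)=256,f(3)=81,f(2)=16,f(1)=1 ⇒ 22386
d|13:{13,1}  Σf=28561+1=28562
q^14  k|14↦f(k): 1:1 2:16 7:2401 14:38416  a_14=40834
q^15  k|15↦f(k): 15:50625 5:625 3:81 1:1  a_15=51332
n=16: 16·1 8·2 4·4 2·8 1·16  f→[65536+4096+256+16+1]=69905
q^17  k|17↦f(k): 17:83521 1:1  a_17=83522
q^18  k|18↦f(k): 18:104976 9:6561 6:1296 3:81 2:16 1:1  a_18=112931
q^19  k|19↦f(k): 19:130321 1:1  a_19=130322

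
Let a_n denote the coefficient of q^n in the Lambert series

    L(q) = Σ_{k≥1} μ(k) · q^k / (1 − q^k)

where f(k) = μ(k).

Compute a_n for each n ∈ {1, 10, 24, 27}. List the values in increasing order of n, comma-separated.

[q^1] μ(1)=1 ⇒ 1
q^10  k|10↦μ(k): 1:1 2:-1 5:-1 10:1  a_10=0
q^24  k|24↦μ(k): 1:1 2:-1 3:-1 4:0 6:1 8:0 12:0 24:0  a_24=0
q^27  k|27↦μ(k): 1:1 3:-1 9:0 27:0  a_27=0

1, 0, 0, 0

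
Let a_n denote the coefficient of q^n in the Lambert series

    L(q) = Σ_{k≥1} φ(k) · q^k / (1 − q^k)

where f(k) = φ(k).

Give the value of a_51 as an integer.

q^51  k|51↦φ(k): 51:32 17:16 3:2 1:1  a_51=51

a_51 = 51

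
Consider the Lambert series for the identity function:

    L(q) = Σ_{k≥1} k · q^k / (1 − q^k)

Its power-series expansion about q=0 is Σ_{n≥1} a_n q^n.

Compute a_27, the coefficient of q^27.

a_27 = 40

q^27  k|27↦f(k): 27:27 9:9 3:3 1:1  a_27=40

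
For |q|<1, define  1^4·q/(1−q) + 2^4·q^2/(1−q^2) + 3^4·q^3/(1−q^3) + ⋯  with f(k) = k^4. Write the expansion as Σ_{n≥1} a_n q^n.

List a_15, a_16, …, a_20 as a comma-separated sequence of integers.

n=15: 1·15 3·5 5·3 15·1  f→[1+81+625+50625]=51332
d|16:{1,2,4,8,16}  Σf=1+16+256+4096+65536=69905
n=17: 1·17 17·1  f→[1+83521]=83522
[q^18] f(18)=104976,f(9)=6561,f(6)=1296,f(3)=81,f(2)=16,f(1)=1 ⇒ 112931
n=19: 1·19 19·1  f→[1+130321]=130322
[q^20] f(1)=1,f(2)=16,f(4)=256,f(5)=625,f(10)=10000,f(20)=160000 ⇒ 170898

51332, 69905, 83522, 112931, 130322, 170898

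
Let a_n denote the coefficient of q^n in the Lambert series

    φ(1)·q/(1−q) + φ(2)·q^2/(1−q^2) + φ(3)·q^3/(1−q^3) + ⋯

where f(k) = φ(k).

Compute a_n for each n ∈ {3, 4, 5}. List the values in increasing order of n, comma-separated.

[q^3] φ(1)=1,φ(3)=2 ⇒ 3
d|4:{1,2,4}  Σφ=1+1+2=4
n=5: 1·5 5·1  φ→[1+4]=5

3, 4, 5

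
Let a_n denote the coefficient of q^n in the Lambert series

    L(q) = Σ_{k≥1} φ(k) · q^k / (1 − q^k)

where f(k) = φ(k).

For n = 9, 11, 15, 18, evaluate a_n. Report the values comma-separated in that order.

n=9: 9·1 3·3 1·9  φ→[6+2+1]=9
n=11: 11·1 1·11  φ→[10+1]=11
[q^15] φ(15)=8,φ(5)=4,φ(3)=2,φ(1)=1 ⇒ 15
d|18:{1,2,3,6,9,18}  Σφ=1+1+2+2+6+6=18

9, 11, 15, 18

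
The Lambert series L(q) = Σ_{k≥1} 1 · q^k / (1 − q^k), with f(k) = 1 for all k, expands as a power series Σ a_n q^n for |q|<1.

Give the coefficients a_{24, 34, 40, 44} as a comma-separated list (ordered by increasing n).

8, 4, 8, 6

[q^24] f(1)=1,f(2)=1,f(3)=1,f(4)=1,f(6)=1,f(8)=1,f(12)=1,f(24)=1 ⇒ 8
[q^34] f(34)=1,f(17)=1,f(2)=1,f(1)=1 ⇒ 4
[q^40] f(40)=1,f(20)=1,f(10)=1,f(8)=1,f(5)=1,f(4)=1,f(2)=1,f(1)=1 ⇒ 8
[q^44] f(44)=1,f(22)=1,f(11)=1,f(4)=1,f(2)=1,f(1)=1 ⇒ 6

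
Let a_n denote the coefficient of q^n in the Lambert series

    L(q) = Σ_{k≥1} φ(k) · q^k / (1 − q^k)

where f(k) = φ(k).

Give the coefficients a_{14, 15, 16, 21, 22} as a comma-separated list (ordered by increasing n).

d|14:{1,2,7,14}  Σφ=1+1+6+6=14
d|15:{1,3,5,15}  Σφ=1+2+4+8=15
q^16  k|16↦φ(k): 16:8 8:4 4:2 2:1 1:1  a_16=16
n=21: 1·21 3·7 7·3 21·1  φ→[1+2+6+12]=21
q^22  k|22↦φ(k): 22:10 11:10 2:1 1:1  a_22=22

14, 15, 16, 21, 22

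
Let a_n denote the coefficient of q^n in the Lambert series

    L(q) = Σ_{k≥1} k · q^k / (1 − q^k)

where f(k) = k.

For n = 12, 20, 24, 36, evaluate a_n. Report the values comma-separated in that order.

q^12  k|12↦f(k): 12:12 6:6 4:4 3:3 2:2 1:1  a_12=28
n=20: 1·20 2·10 4·5 5·4 10·2 20·1  f→[1+2+4+5+10+20]=42
n=24: 24·1 12·2 8·3 6·4 4·6 3·8 2·12 1·24  f→[24+12+8+6+4+3+2+1]=60
d|36:{1,2,3,4,6,9,12,18,36}  Σf=1+2+3+4+6+9+12+18+36=91

28, 42, 60, 91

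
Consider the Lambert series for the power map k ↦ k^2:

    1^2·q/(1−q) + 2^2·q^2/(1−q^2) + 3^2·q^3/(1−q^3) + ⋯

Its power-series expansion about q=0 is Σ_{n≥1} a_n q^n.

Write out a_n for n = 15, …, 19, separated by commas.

d|15:{15,5,3,1}  Σf=225+25+9+1=260
d|16:{1,2,4,8,16}  Σf=1+4+16+64+256=341
[q^17] f(17)=289,f(1)=1 ⇒ 290
d|18:{1,2,3,6,9,18}  Σf=1+4+9+36+81+324=455
d|19:{19,1}  Σf=361+1=362

260, 341, 290, 455, 362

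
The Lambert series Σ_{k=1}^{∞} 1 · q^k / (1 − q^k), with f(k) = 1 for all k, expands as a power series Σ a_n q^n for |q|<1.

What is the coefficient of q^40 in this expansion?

a_40 = 8

[q^40] f(1)=1,f(2)=1,f(4)=1,f(5)=1,f(8)=1,f(10)=1,f(20)=1,f(40)=1 ⇒ 8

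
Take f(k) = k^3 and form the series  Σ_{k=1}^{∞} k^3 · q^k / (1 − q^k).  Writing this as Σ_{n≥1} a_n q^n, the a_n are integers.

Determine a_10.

n=10: 10·1 5·2 2·5 1·10  f→[1000+125+8+1]=1134

a_10 = 1134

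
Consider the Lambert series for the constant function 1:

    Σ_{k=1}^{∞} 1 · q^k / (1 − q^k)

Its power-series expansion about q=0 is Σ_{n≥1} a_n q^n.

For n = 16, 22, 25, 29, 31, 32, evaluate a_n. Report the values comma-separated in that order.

5, 4, 3, 2, 2, 6

q^16  k|16↦f(k): 16:1 8:1 4:1 2:1 1:1  a_16=5
n=22: 22·1 11·2 2·11 1·22  f→[1+1+1+1]=4
n=25: 25·1 5·5 1·25  f→[1+1+1]=3
n=29: 29·1 1·29  f→[1+1]=2
d|31:{31,1}  Σf=1+1=2
d|32:{32,16,8,4,2,1}  Σf=1+1+1+1+1+1=6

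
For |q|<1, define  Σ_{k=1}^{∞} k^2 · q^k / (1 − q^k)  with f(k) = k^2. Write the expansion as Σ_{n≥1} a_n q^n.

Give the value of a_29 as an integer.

a_29 = 842

d|29:{29,1}  Σf=841+1=842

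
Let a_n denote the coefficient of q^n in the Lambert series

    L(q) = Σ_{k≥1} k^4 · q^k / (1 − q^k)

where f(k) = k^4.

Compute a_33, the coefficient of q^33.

a_33 = 1200644

q^33  k|33↦f(k): 33:1185921 11:14641 3:81 1:1  a_33=1200644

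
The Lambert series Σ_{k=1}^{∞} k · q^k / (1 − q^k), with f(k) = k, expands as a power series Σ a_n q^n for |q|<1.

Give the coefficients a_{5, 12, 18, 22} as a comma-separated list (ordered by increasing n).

6, 28, 39, 36

q^5  k|5↦f(k): 5:5 1:1  a_5=6
n=12: 1·12 2·6 3·4 4·3 6·2 12·1  f→[1+2+3+4+6+12]=28
q^18  k|18↦f(k): 1:1 2:2 3:3 6:6 9:9 18:18  a_18=39
[q^22] f(1)=1,f(2)=2,f(11)=11,f(22)=22 ⇒ 36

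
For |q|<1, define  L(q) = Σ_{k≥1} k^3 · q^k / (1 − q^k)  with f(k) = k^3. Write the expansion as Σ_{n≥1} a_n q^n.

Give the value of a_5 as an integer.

a_5 = 126

[q^5] f(1)=1,f(5)=125 ⇒ 126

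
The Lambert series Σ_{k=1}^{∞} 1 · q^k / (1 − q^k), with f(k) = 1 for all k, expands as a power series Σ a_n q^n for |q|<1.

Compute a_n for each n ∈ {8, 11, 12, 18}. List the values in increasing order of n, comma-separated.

[q^8] f(8)=1,f(4)=1,f(2)=1,f(1)=1 ⇒ 4
[q^11] f(1)=1,f(11)=1 ⇒ 2
d|12:{1,2,3,4,6,12}  Σf=1+1+1+1+1+1=6
d|18:{1,2,3,6,9,18}  Σf=1+1+1+1+1+1=6

4, 2, 6, 6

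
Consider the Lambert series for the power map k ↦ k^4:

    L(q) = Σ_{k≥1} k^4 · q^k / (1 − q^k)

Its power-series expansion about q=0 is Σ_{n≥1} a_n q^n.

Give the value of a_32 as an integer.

n=32: 1·32 2·16 4·8 8·4 16·2 32·1  f→[1+16+256+4096+65536+1048576]=1118481

a_32 = 1118481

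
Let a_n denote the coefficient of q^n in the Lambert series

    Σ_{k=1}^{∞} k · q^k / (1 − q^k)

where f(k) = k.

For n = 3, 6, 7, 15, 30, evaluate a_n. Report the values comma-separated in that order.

4, 12, 8, 24, 72

n=3: 1·3 3·1  f→[1+3]=4
q^6  k|6↦f(k): 6:6 3:3 2:2 1:1  a_6=12
n=7: 7·1 1·7  f→[7+1]=8
n=15: 15·1 5·3 3·5 1·15  f→[15+5+3+1]=24
n=30: 30·1 15·2 10·3 6·5 5·6 3·10 2·15 1·30  f→[30+15+10+6+5+3+2+1]=72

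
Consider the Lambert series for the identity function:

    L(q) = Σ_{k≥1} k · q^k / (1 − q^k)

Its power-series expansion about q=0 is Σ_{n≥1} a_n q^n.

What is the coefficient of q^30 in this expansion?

q^30  k|30↦f(k): 1:1 2:2 3:3 5:5 6:6 10:10 15:15 30:30  a_30=72

a_30 = 72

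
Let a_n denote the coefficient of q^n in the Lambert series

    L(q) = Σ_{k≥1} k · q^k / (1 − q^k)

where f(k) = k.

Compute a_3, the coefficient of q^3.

d|3:{3,1}  Σf=3+1=4

a_3 = 4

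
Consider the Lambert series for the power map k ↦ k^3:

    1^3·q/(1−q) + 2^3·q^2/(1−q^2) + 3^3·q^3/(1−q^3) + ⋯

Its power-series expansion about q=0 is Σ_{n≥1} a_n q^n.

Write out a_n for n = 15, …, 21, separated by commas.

q^15  k|15↦f(k): 15:3375 5:125 3:27 1:1  a_15=3528
d|16:{1,2,4,8,16}  Σf=1+8+64+512+4096=4681
n=17: 17·1 1·17  f→[4913+1]=4914
d|18:{1,2,3,6,9,18}  Σf=1+8+27+216+729+5832=6813
q^19  k|19↦f(k): 1:1 19:6859  a_19=6860
d|20:{20,10,5,4,2,1}  Σf=8000+1000+125+64+8+1=9198
d|21:{21,7,3,1}  Σf=9261+343+27+1=9632

3528, 4681, 4914, 6813, 6860, 9198, 9632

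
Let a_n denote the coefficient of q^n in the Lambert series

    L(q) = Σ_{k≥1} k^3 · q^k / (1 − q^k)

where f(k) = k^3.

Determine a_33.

a_33 = 37296

[q^33] f(1)=1,f(3)=27,f(11)=1331,f(33)=35937 ⇒ 37296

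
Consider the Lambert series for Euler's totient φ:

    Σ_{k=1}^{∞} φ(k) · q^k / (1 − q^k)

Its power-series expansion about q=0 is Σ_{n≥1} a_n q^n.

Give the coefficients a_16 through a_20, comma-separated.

n=16: 1·16 2·8 4·4 8·2 16·1  φ→[1+1+2+4+8]=16
d|17:{1,17}  Σφ=1+16=17
[q^18] φ(18)=6,φ(9)=6,φ(6)=2,φ(3)=2,φ(2)=1,φ(1)=1 ⇒ 18
d|19:{19,1}  Σφ=18+1=19
d|20:{1,2,4,5,10,20}  Σφ=1+1+2+4+4+8=20

16, 17, 18, 19, 20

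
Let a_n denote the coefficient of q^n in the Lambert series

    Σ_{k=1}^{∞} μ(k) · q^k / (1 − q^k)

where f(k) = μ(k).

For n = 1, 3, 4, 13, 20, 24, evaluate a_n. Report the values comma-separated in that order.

1, 0, 0, 0, 0, 0

d|1:{1}  Σμ=1=1
n=3: 3·1 1·3  μ→[(-1)+1]=0
[q^4] μ(1)=1,μ(2)=-1,μ(4)=0 ⇒ 0
[q^13] μ(13)=-1,μ(1)=1 ⇒ 0
d|20:{1,2,4,5,10,20}  Σμ=1+(-1)+0+(-1)+1+0=0
[q^24] μ(1)=1,μ(2)=-1,μ(3)=-1,μ(4)=0,μ(6)=1,μ(8)=0,μ(12)=0,μ(24)=0 ⇒ 0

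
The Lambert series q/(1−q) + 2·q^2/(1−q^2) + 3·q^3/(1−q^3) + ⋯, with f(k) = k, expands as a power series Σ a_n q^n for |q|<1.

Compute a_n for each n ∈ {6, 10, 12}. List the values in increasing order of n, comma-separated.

[q^6] f(6)=6,f(3)=3,f(2)=2,f(1)=1 ⇒ 12
n=10: 1·10 2·5 5·2 10·1  f→[1+2+5+10]=18
n=12: 1·12 2·6 3·4 4·3 6·2 12·1  f→[1+2+3+4+6+12]=28

12, 18, 28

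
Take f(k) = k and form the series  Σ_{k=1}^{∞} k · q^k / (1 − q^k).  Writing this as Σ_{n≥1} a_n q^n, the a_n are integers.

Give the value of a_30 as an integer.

q^30  k|30↦f(k): 30:30 15:15 10:10 6:6 5:5 3:3 2:2 1:1  a_30=72

a_30 = 72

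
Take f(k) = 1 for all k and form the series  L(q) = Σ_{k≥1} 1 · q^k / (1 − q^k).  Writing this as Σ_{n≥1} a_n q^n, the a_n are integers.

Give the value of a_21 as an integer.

a_21 = 4

[q^21] f(21)=1,f(7)=1,f(3)=1,f(1)=1 ⇒ 4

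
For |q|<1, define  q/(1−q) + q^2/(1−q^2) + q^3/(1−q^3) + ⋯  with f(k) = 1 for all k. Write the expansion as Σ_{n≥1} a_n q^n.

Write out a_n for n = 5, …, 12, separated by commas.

2, 4, 2, 4, 3, 4, 2, 6

[q^5] f(1)=1,f(5)=1 ⇒ 2
q^6  k|6↦f(k): 6:1 3:1 2:1 1:1  a_6=4
n=7: 7·1 1·7  f→[1+1]=2
q^8  k|8↦f(k): 8:1 4:1 2:1 1:1  a_8=4
[q^9] f(1)=1,f(3)=1,f(9)=1 ⇒ 3
[q^10] f(10)=1,f(5)=1,f(2)=1,f(1)=1 ⇒ 4
n=11: 1·11 11·1  f→[1+1]=2
[q^12] f(12)=1,f(6)=1,f(4)=1,f(3)=1,f(2)=1,f(1)=1 ⇒ 6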